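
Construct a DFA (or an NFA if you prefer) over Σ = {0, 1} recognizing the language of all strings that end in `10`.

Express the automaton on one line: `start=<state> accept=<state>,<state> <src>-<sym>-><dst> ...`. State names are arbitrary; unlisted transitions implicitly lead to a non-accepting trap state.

start=S0 accept=S2 S0-0->S0 S0-1->S1 S1-0->S2 S1-1->S1 S2-0->S0 S2-1->S1

Remember how much of `10` the current input suffix matches. State S0 means no match yet; S1 means the last symbol is `1`; S2 means the last 2 symbols are `10`. Only S2 accepts. On a mismatch, fall back to the longest proper suffix that is still a prefix of `10`.
3 states suffice.
        0   1  
>  S0   S0  S1 
   S1   S2  S1 
 * S2   S0  S1 
(> = start, * = accepting)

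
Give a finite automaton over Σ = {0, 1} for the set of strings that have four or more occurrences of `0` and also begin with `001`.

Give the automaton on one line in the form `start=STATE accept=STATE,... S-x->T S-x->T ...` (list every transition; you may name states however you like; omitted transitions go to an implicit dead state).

Handle the two conditions separately and then intersect. One (6 states) tracks the count of `0`s, saturating at 5; the other (5 states) tracks whether the input so far still matches the prefix `001`. Each combined state is a pair, one component from each; accept when both components accept. After merging equivalent states the machine shrinks.
A 7-state machine:
        0   1  
>  q0   q1  q2 
   q1   q3  q2 
   q2   q2  q2 
   q3   q2  q4 
   q4   q5  q4 
   q5   q6  q5 
 * q6   q6  q6 
(> = start, * = accepting)

start=q0 accept=q6 q0-0->q1 q0-1->q2 q1-0->q3 q1-1->q2 q2-0->q2 q2-1->q2 q3-0->q2 q3-1->q4 q4-0->q5 q4-1->q4 q5-0->q6 q5-1->q5 q6-0->q6 q6-1->q6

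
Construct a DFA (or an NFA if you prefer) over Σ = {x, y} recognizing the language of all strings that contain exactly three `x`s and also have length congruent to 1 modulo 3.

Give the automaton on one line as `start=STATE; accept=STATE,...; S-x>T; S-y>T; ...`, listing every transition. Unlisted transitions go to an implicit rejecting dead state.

start=q0; accept=q10; q0-x>q1; q0-y>q2; q1-x>q3; q1-y>q4; q2-x>q4; q2-y>q5; q3-x>q6; q3-y>q7; q4-x>q7; q4-y>q8; q5-x>q8; q5-y>q0; q6-x>q9; q6-y>q10; q7-x>q10; q7-y>q11; q8-x>q11; q8-y>q1; q9-x>q9; q9-y>q9; q10-x>q9; q10-y>q12; q11-x>q12; q11-y>q3; q12-x>q9; q12-y>q6

Run two small machines in parallel and take their product. The first has 5 states tracking the count of `x`s, saturating at 4; the second has 3 states tracking the input length modulo 3. A product state is a pair (one from each), accepting exactly when both do. Minimizing collapses redundant product states.
          x    y  
>  q0     q1   q2 
   q1     q3   q4 
   q2     q4   q5 
   q3     q6   q7 
   q4     q7   q8 
   q5     q8   q0 
   q6     q9  q10 
   q7    q10  q11 
   q8    q11   q1 
   q9     q9   q9 
 * q10    q9  q12 
   q11   q12   q3 
   q12    q9   q6 
(> = start, * = accepting)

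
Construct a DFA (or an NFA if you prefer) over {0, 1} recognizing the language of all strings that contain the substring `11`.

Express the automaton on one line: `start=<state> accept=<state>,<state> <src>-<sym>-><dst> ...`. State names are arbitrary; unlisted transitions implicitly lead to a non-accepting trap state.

start=q0 accept=q2 q0-0->q0 q0-1->q1 q1-0->q0 q1-1->q2 q2-0->q2 q2-1->q2

States q0..q1 record the length of the longest prefix of `11` that matches the current input suffix. Reaching q2 means `11` has been seen, and we stay there forever. Accept from q2.
        0   1  
>  q0   q0  q1 
   q1   q0  q2 
 * q2   q2  q2 
(> = start, * = accepting)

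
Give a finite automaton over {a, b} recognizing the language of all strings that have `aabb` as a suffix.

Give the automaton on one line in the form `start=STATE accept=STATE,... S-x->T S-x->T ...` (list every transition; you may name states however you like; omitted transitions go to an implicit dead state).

start=q0 accept=q4 q0-a->q1 q0-b->q0 q1-a->q2 q1-b->q0 q2-a->q2 q2-b->q3 q3-a->q1 q3-b->q4 q4-a->q1 q4-b->q0

Let each state record the length of the longest suffix of the input read so far that is also a prefix of `aabb`. q1 means the last symbol is `a`; q2 means the last 2 symbols are `aa`; q3 means the last 3 symbols are `aab`; q4 means the last 4 symbols are `aabb`. Accept only at q4, where the string currently ends in `aabb`.
        a   b  
>  q0   q1  q0 
   q1   q2  q0 
   q2   q2  q3 
   q3   q1  q4 
 * q4   q1  q0 
(> = start, * = accepting)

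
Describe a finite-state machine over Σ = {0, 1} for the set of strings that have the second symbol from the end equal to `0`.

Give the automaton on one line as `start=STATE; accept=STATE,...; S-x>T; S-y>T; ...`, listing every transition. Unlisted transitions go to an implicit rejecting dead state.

Because acceptance depends on a position counted from the end, the machine has to buffer the most recent 2 symbols. Make each state the string of the last up-to-2 symbols read; on input `x` shift the window left and append `x`. Accept when the buffered window has length 2 and begins with `0`.
7 states suffice.
        0   1  
>  q0   q1  q2 
   q1   q3  q4 
   q2   q5  q6 
 * q3   q3  q4 
 * q4   q5  q6 
   q5   q3  q4 
   q6   q5  q6 
(> = start, * = accepting)

start=q0; accept=q3,q4; q0-0>q1; q0-1>q2; q1-0>q3; q1-1>q4; q2-0>q5; q2-1>q6; q3-0>q3; q3-1>q4; q4-0>q5; q4-1>q6; q5-0>q3; q5-1>q4; q6-0>q5; q6-1>q6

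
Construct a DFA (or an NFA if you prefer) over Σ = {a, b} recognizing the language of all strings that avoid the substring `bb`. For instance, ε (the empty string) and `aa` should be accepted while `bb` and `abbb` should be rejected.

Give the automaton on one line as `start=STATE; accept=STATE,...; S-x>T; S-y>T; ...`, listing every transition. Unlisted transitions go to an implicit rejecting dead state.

Track partial matches of the forbidden pattern `bb`. State S2 is a dead state reached once `bb` has occurred; every other state accepts. S0 means no part of `bb` is currently matched.
A 3-state machine:
        a   b  
>* S0   S0  S1 
 * S1   S0  S2 
   S2   S2  S2 
(> = start, * = accepting)

start=S0; accept=S0,S1; S0-a>S0; S0-b>S1; S1-a>S0; S1-b>S2; S2-a>S2; S2-b>S2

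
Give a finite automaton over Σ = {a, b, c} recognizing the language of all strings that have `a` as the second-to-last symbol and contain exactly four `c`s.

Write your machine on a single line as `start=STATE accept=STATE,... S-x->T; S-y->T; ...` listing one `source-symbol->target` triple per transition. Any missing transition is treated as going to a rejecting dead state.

start=s0; accept=s6,s9; s0-a->s0; s0-b->s0; s0-c->s1; s1-a->s1; s1-b->s1; s1-c->s2; s2-a->s2; s2-b->s2; s2-c->s3; s3-a->s4; s3-b->s3; s3-c->s5; s4-a->s4; s4-b->s3; s4-c->s6; s5-a->s7; s5-b->s5; s5-c->s8; s6-a->s7; s6-b->s5; s6-c->s8; s7-a->s9; s7-b->s6; s7-c->s8; s8-a->s8; s8-b->s8; s8-c->s8; s9-a->s9; s9-b->s6; s9-c->s8

Handle the two conditions separately and then intersect. The first has 13 states tracking the last 2 symbols read; the second has 6 states tracking the count of `c`s, saturating at 5. A product state is a pair (one from each), accepting exactly when both do. Equivalent product states are then merged.
With 10 states:
        a   b   c  
>  s0   s0  s0  s1 
   s1   s1  s1  s2 
   s2   s2  s2  s3 
   s3   s4  s3  s5 
   s4   s4  s3  s6 
   s5   s7  s5  s8 
 * s6   s7  s5  s8 
   s7   s9  s6  s8 
   s8   s8  s8  s8 
 * s9   s9  s6  s8 
(> = start, * = accepting)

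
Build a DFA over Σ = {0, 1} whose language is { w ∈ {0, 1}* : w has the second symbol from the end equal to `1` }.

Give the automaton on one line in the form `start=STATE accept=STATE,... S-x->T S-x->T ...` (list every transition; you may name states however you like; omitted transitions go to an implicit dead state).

start=S0 accept=S5,S6 S0-0->S1 S0-1->S2 S1-0->S3 S1-1->S4 S2-0->S5 S2-1->S6 S3-0->S3 S3-1->S4 S4-0->S5 S4-1->S6 S5-0->S3 S5-1->S4 S6-0->S5 S6-1->S6

Because acceptance depends on a position counted from the end, the machine has to buffer the most recent 2 symbols. Make each state the string of the last up-to-2 symbols read; on input `x` shift the window left and append `x`. Accept when the buffered window has length 2 and begins with `1`.
        0   1  
>  S0   S1  S2 
   S1   S3  S4 
   S2   S5  S6 
   S3   S3  S4 
   S4   S5  S6 
 * S5   S3  S4 
 * S6   S5  S6 
(> = start, * = accepting)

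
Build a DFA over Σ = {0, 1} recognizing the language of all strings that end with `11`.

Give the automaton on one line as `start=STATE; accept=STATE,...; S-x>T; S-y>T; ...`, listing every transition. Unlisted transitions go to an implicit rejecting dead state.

Remember how much of `11` the current input suffix matches. State q0 means no match yet; q1 means the last symbol is `1`; q2 means the last 2 symbols are `11`. Only q2 accepts. On a mismatch, fall back to the longest proper suffix that is still a prefix of `11`.
        0   1  
>  q0   q0  q1 
   q1   q0  q2 
 * q2   q0  q2 
(> = start, * = accepting)

start=q0; accept=q2; q0-0>q0; q0-1>q1; q1-0>q0; q1-1>q2; q2-0>q0; q2-1>q2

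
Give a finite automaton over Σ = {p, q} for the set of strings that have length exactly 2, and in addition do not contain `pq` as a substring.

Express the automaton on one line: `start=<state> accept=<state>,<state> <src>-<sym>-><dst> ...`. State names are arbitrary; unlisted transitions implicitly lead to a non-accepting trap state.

start=s0 accept=s3 s0-p->s1 s0-q->s2 s1-p->s3 s1-q->s4 s2-p->s3 s2-q->s3 s3-p->s4 s3-q->s4 s4-p->s4 s4-q->s4

Handle the two conditions separately and then intersect. One (4 states) tracks the input length, saturating at 3; the other (3 states) tracks partial matches of the forbidden pattern `pq`. Each combined state is a pair, one component from each; accept when both components accept. Minimizing collapses redundant product states.
A 5-state machine:
        p   q  
>  s0   s1  s2 
   s1   s3  s4 
   s2   s3  s3 
 * s3   s4  s4 
   s4   s4  s4 
(> = start, * = accepting)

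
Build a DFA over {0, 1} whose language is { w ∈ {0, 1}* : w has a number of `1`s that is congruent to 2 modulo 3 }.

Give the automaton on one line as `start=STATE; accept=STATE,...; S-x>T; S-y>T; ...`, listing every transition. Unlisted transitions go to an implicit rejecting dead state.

start=s0; accept=s2; s0-0>s0; s0-1>s1; s1-0>s1; s1-1>s2; s2-0>s2; s2-1>s0

The only thing that matters is how many `1`s have appeared, reduced mod 3. Use one state per residue: s0 for 0, …, s2 for 2. Reading `1` moves to the next residue; anything else stays put. s2 is accepting.
With 3 states:
        0   1  
>  s0   s0  s1 
   s1   s1  s2 
 * s2   s2  s0 
(> = start, * = accepting)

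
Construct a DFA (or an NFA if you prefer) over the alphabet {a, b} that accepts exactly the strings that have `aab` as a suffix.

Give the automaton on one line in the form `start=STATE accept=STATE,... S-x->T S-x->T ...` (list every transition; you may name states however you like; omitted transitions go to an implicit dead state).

Let each state record the length of the longest suffix of the input read so far that is also a prefix of `aab`. s1 means the last symbol is `a`; s2 means the last 2 symbols are `aa`; s3 means the last 3 symbols are `aab`. Accept only at s3, where the string currently ends in `aab`.
A 4-state machine:
        a   b  
>  s0   s1  s0 
   s1   s2  s0 
   s2   s2  s3 
 * s3   s1  s0 
(> = start, * = accepting)

start=s0 accept=s3 s0-a->s1 s0-b->s0 s1-a->s2 s1-b->s0 s2-a->s2 s2-b->s3 s3-a->s1 s3-b->s0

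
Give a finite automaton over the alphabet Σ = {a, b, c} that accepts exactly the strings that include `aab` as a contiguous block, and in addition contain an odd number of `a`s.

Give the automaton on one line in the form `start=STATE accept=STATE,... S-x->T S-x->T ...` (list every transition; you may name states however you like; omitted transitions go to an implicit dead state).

start=S0 accept=S7 S0-a->S1 S0-b->S0 S0-c->S0 S1-a->S2 S1-b->S3 S1-c->S3 S2-a->S4 S2-b->S5 S2-c->S0 S3-a->S6 S3-b->S3 S3-c->S3 S4-a->S2 S4-b->S7 S4-c->S3 S5-a->S7 S5-b->S5 S5-c->S5 S6-a->S4 S6-b->S0 S6-c->S0 S7-a->S5 S7-b->S7 S7-c->S7

Build one automaton per condition and run them in lockstep. The first has 4 states tracking whether and how much of `aab` has been seen; the second has 2 states tracking the count of `a`s modulo 2. A product state is a pair (one from each), accepting exactly when both do.
8 states suffice.
        a   b   c  
>  S0   S1  S0  S0 
   S1   S2  S3  S3 
   S2   S4  S5  S0 
   S3   S6  S3  S3 
   S4   S2  S7  S3 
   S5   S7  S5  S5 
   S6   S4  S0  S0 
 * S7   S5  S7  S7 
(> = start, * = accepting)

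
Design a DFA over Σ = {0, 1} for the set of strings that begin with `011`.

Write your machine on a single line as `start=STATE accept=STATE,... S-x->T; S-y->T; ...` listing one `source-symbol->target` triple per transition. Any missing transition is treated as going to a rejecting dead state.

start=q0; accept=q3; q0-0->q1; q0-1->q4; q1-0->q4; q1-1->q2; q2-0->q4; q2-1->q3; q3-0->q3; q3-1->q3; q4-0->q4; q4-1->q4

Walk along `011` while the input agrees: from q0 take `0` to q1, and so on. Any deviation drops to the rejecting sink q4. Once q3 is reached the prefix is confirmed and every continuation is accepted.
A 5-state machine:
        0   1  
>  q0   q1  q4 
   q1   q4  q2 
   q2   q4  q3 
 * q3   q3  q3 
   q4   q4  q4 
(> = start, * = accepting)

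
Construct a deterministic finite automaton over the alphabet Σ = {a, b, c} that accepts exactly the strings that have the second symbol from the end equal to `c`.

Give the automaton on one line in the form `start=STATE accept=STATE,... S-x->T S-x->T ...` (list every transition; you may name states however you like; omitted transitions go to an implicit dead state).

start=s0 accept=s10,s11,s12 s0-a->s1 s0-b->s2 s0-c->s3 s1-a->s4 s1-b->s5 s1-c->s6 s2-a->s7 s2-b->s8 s2-c->s9 s3-a->s10 s3-b->s11 s3-c->s12 s4-a->s4 s4-b->s5 s4-c->s6 s5-a->s7 s5-b->s8 s5-c->s9 s6-a->s10 s6-b->s11 s6-c->s12 s7-a->s4 s7-b->s5 s7-c->s6 s8-a->s7 s8-b->s8 s8-c->s9 s9-a->s10 s9-b->s11 s9-c->s12 s10-a->s4 s10-b->s5 s10-c->s6 s11-a->s7 s11-b->s8 s11-c->s9 s12-a->s10 s12-b->s11 s12-c->s12

Because acceptance depends on a position counted from the end, the machine has to buffer the most recent 2 symbols. Make each state the string of the last up-to-2 symbols read; on input `x` shift the window left and append `x`. Accept when the buffered window has length 2 and begins with `c`.
          a    b    c  
>  s0     s1   s2   s3 
   s1     s4   s5   s6 
   s2     s7   s8   s9 
   s3    s10  s11  s12 
   s4     s4   s5   s6 
   s5     s7   s8   s9 
   s6    s10  s11  s12 
   s7     s4   s5   s6 
   s8     s7   s8   s9 
   s9    s10  s11  s12 
 * s10    s4   s5   s6 
 * s11    s7   s8   s9 
 * s12   s10  s11  s12 
(> = start, * = accepting)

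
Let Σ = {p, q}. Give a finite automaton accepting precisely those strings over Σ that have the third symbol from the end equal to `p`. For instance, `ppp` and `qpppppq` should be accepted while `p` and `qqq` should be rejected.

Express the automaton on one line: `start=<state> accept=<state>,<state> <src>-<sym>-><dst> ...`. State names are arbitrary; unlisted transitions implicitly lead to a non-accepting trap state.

Because acceptance depends on a position counted from the end, the machine has to buffer the most recent 3 symbols. Make each state the string of the last up-to-3 symbols read; on input `x` shift the window left and append `x`. Accept when the buffered window has length 3 and begins with `p`.
A 15-state machine:
       p  q 
>  A   B  C 
   B   D  E 
   C   F  G 
   D   H  I 
   E   J  K 
   F   L  M 
   G   N  O 
 * H   H  I 
 * I   J  K 
 * J   L  M 
 * K   N  O 
   L   H  I 
   M   J  K 
   N   L  M 
   O   N  O 
(> = start, * = accepting)

start=A accept=H,I,J,K A-p->B A-q->C B-p->D B-q->E C-p->F C-q->G D-p->H D-q->I E-p->J E-q->K F-p->L F-q->M G-p->N G-q->O H-p->H H-q->I I-p->J I-q->K J-p->L J-q->M K-p->N K-q->O L-p->H L-q->I M-p->J M-q->K N-p->L N-q->M O-p->N O-q->O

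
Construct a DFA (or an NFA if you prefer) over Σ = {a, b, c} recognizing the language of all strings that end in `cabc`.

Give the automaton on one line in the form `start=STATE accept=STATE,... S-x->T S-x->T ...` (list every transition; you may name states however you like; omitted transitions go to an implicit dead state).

start=s0 accept=s4 s0-a->s0 s0-b->s0 s0-c->s1 s1-a->s2 s1-b->s0 s1-c->s1 s2-a->s0 s2-b->s3 s2-c->s1 s3-a->s0 s3-b->s0 s3-c->s4 s4-a->s2 s4-b->s0 s4-c->s1

Let each state record the length of the longest suffix of the input read so far that is also a prefix of `cabc`. s1 means the last symbol is `c`; s2 means the last 2 symbols are `ca`; s3 means the last 3 symbols are `cab`; s4 means the last 4 symbols are `cabc`. Accept only at s4, where the string currently ends in `cabc`.
A 5-state machine:
        a   b   c  
>  s0   s0  s0  s1 
   s1   s2  s0  s1 
   s2   s0  s3  s1 
   s3   s0  s0  s4 
 * s4   s2  s0  s1 
(> = start, * = accepting)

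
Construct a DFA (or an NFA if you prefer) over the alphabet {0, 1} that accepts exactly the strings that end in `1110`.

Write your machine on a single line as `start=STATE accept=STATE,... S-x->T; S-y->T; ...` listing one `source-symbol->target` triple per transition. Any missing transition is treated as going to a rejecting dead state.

start=q0; accept=q4; q0-0->q0; q0-1->q1; q1-0->q0; q1-1->q2; q2-0->q0; q2-1->q3; q3-0->q4; q3-1->q3; q4-0->q0; q4-1->q1

Remember how much of `1110` the current input suffix matches. State q0 means no match yet; q1 means the last symbol is `1`; q2 means the last 2 symbols are `11`; q3 means the last 3 symbols are `111`; q4 means the last 4 symbols are `1110`. Only q4 accepts. On a mismatch, fall back to the longest proper suffix that is still a prefix of `1110`.
A 5-state machine:
        0   1  
>  q0   q0  q1 
   q1   q0  q2 
   q2   q0  q3 
   q3   q4  q3 
 * q4   q0  q1 
(> = start, * = accepting)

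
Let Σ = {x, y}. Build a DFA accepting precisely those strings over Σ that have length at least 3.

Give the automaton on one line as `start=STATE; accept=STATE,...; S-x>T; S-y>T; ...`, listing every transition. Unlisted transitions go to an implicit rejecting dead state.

We only need to distinguish lengths 0, 1, …, 3, and '>3'. Chain A → B → C → D → E on every symbol, with E looping. Accepting states: {D, E}.
With 5 states:
       x  y 
>  A   B  B 
   B   C  C 
   C   D  D 
 * D   E  E 
 * E   E  E 
(> = start, * = accepting)

start=A; accept=D,E; A-x>B; A-y>B; B-x>C; B-y>C; C-x>D; C-y>D; D-x>E; D-y>E; E-x>E; E-y>E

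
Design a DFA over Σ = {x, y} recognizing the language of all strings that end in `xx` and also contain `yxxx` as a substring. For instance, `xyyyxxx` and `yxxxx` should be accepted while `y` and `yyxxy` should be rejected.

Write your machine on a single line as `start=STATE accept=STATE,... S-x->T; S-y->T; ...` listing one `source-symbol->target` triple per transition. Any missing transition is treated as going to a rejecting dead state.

start=s0; accept=s4; s0-x->s0; s0-y->s1; s1-x->s2; s1-y->s1; s2-x->s3; s2-y->s1; s3-x->s4; s3-y->s1; s4-x->s4; s4-y->s5; s5-x->s6; s5-y->s5; s6-x->s4; s6-y->s5

Handle the two conditions separately and then intersect. One (3 states) tracks how much of the suffix `xx` has currently been matched; the other (5 states) tracks whether and how much of `yxxx` has been seen. Each combined state is a pair, one component from each; accept when both components accept. Equivalent product states are then merged.
        x   y  
>  s0   s0  s1 
   s1   s2  s1 
   s2   s3  s1 
   s3   s4  s1 
 * s4   s4  s5 
   s5   s6  s5 
   s6   s4  s5 
(> = start, * = accepting)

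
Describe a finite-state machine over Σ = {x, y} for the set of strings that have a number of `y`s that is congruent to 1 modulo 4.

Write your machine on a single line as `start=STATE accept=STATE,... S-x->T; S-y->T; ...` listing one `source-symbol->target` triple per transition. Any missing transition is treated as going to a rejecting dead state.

Keep the running count of `y`s modulo 4: each `y` advances along the cycle S0 → S1 → S2 → S3 → S0 while other symbols loop. Accept at S1.
With 4 states:
        x   y  
>  S0   S0  S1 
 * S1   S1  S2 
   S2   S2  S3 
   S3   S3  S0 
(> = start, * = accepting)

start=S0; accept=S1; S0-x->S0; S0-y->S1; S1-x->S1; S1-y->S2; S2-x->S2; S2-y->S3; S3-x->S3; S3-y->S0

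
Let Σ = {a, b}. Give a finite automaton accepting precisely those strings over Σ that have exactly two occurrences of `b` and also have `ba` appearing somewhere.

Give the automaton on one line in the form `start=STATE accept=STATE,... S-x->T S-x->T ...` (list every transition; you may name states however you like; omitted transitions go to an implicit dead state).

Run two small machines in parallel and take their product. The first has 4 states tracking the count of `b`s, saturating at 3; the second has 3 states tracking whether and how much of `ba` has been seen. A product state is a pair (one from each), accepting exactly when both do. Equivalent product states are then merged.
6 states suffice.
        a   b  
>  q0   q0  q1 
   q1   q2  q3 
   q2   q2  q4 
   q3   q4  q5 
 * q4   q4  q5 
   q5   q5  q5 
(> = start, * = accepting)

start=q0 accept=q4 q0-a->q0 q0-b->q1 q1-a->q2 q1-b->q3 q2-a->q2 q2-b->q4 q3-a->q4 q3-b->q5 q4-a->q4 q4-b->q5 q5-a->q5 q5-b->q5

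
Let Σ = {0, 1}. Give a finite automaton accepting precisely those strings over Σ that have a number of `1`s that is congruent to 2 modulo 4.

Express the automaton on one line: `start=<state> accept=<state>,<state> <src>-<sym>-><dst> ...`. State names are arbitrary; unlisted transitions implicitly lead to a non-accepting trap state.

start=S0 accept=S2 S0-0->S0 S0-1->S1 S1-0->S1 S1-1->S2 S2-0->S2 S2-1->S3 S3-0->S3 S3-1->S0

The only thing that matters is how many `1`s have appeared, reduced mod 4. Use one state per residue: S0 for 0, …, S3 for 3. Reading `1` moves to the next residue; anything else stays put. S2 is accepting.
With 4 states:
        0   1  
>  S0   S0  S1 
   S1   S1  S2 
 * S2   S2  S3 
   S3   S3  S0 
(> = start, * = accepting)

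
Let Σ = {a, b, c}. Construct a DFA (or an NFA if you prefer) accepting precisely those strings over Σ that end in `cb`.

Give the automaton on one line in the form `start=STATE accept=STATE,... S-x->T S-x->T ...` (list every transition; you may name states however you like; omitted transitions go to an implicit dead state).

start=q0 accept=q2 q0-a->q0 q0-b->q0 q0-c->q1 q1-a->q0 q1-b->q2 q1-c->q1 q2-a->q0 q2-b->q0 q2-c->q1

Let each state record the length of the longest suffix of the input read so far that is also a prefix of `cb`. q1 means the last symbol is `c`; q2 means the last 2 symbols are `cb`. Accept only at q2, where the string currently ends in `cb`.
        a   b   c  
>  q0   q0  q0  q1 
   q1   q0  q2  q1 
 * q2   q0  q0  q1 
(> = start, * = accepting)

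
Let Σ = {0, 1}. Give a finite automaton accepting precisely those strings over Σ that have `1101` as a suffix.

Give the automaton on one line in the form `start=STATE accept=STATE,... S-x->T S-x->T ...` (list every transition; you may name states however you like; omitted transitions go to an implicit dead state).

start=q0 accept=q4 q0-0->q0 q0-1->q1 q1-0->q0 q1-1->q2 q2-0->q3 q2-1->q2 q3-0->q0 q3-1->q4 q4-0->q0 q4-1->q2

Let each state record the length of the longest suffix of the input read so far that is also a prefix of `1101`. q1 means the last symbol is `1`; q2 means the last 2 symbols are `11`; q3 means the last 3 symbols are `110`; q4 means the last 4 symbols are `1101`. Accept only at q4, where the string currently ends in `1101`.
5 states suffice.
        0   1  
>  q0   q0  q1 
   q1   q0  q2 
   q2   q3  q2 
   q3   q0  q4 
 * q4   q0  q2 
(> = start, * = accepting)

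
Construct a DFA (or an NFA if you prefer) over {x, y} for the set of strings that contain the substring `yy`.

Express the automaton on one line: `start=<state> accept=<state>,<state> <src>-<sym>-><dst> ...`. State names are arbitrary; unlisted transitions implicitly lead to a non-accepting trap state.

Track how much of `yy` has been matched so far: state A is no progress, C is the absorbing accept state reached once `yy` has occurred. Intermediate states record partial matches; on a mismatch, fall back to the longest reusable overlap.
3 states suffice.
       x  y 
>  A   A  B 
   B   A  C 
 * C   C  C 
(> = start, * = accepting)

start=A accept=C A-x->A A-y->B B-x->A B-y->C C-x->C C-y->C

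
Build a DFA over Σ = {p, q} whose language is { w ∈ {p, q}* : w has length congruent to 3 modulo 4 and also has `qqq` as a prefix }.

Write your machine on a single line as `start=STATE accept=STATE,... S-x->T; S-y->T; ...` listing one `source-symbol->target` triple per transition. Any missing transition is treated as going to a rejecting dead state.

Build one automaton per condition and run them in lockstep. The first has 4 states tracking the input length modulo 4; the second has 5 states tracking whether the input so far still matches the prefix `qqq`. A product state is a pair (one from each), accepting exactly when both do.
          p    q  
>  S0     S1   S2 
   S1     S3   S3 
   S2     S3   S4 
   S3     S5   S5 
   S4     S5   S6 
   S5     S7   S7 
 * S6     S8   S8 
   S7     S1   S1 
   S8     S9   S9 
   S9    S10  S10 
   S10    S6   S6 
(> = start, * = accepting)

start=S0; accept=S6; S0-p->S1; S0-q->S2; S1-p->S3; S1-q->S3; S2-p->S3; S2-q->S4; S3-p->S5; S3-q->S5; S4-p->S5; S4-q->S6; S5-p->S7; S5-q->S7; S6-p->S8; S6-q->S8; S7-p->S1; S7-q->S1; S8-p->S9; S8-q->S9; S9-p->S10; S9-q->S10; S10-p->S6; S10-q->S6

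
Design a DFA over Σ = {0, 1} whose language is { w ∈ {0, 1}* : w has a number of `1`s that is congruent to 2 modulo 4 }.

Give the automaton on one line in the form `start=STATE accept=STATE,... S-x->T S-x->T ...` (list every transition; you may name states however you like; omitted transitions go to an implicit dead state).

Keep the running count of `1`s modulo 4: each `1` advances along the cycle q0 → q1 → q2 → q3 → q0 while other symbols loop. Accept at q2.
        0   1  
>  q0   q0  q1 
   q1   q1  q2 
 * q2   q2  q3 
   q3   q3  q0 
(> = start, * = accepting)

start=q0 accept=q2 q0-0->q0 q0-1->q1 q1-0->q1 q1-1->q2 q2-0->q2 q2-1->q3 q3-0->q3 q3-1->q0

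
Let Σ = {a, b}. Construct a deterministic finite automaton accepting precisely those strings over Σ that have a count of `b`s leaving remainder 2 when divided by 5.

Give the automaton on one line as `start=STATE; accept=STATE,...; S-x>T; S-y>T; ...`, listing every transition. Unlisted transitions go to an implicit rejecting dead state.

The only thing that matters is how many `b`s have appeared, reduced mod 5. Use one state per residue: q0 for 0, …, q4 for 4. Reading `b` moves to the next residue; anything else stays put. q2 is accepting.
5 states suffice.
        a   b  
>  q0   q0  q1 
   q1   q1  q2 
 * q2   q2  q3 
   q3   q3  q4 
   q4   q4  q0 
(> = start, * = accepting)

start=q0; accept=q2; q0-a>q0; q0-b>q1; q1-a>q1; q1-b>q2; q2-a>q2; q2-b>q3; q3-a>q3; q3-b>q4; q4-a>q4; q4-b>q0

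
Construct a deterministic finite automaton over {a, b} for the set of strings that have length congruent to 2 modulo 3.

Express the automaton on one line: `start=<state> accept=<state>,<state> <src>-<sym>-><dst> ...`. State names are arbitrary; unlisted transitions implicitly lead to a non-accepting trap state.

start=S0 accept=S2 S0-a->S1 S0-b->S1 S1-a->S2 S1-b->S2 S2-a->S0 S2-b->S0

Count input length modulo 3: every symbol advances one step around the cycle S0 → S1 → S2 → S0. Accept at S2.
3 states suffice.
        a   b  
>  S0   S1  S1 
   S1   S2  S2 
 * S2   S0  S0 
(> = start, * = accepting)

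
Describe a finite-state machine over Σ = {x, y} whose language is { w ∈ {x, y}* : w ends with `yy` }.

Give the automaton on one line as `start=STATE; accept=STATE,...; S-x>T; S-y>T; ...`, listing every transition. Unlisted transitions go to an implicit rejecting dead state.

Remember how much of `yy` the current input suffix matches. State s0 means no match yet; s1 means the last symbol is `y`; s2 means the last 2 symbols are `yy`. Only s2 accepts. On a mismatch, fall back to the longest proper suffix that is still a prefix of `yy`.
With 3 states:
        x   y  
>  s0   s0  s1 
   s1   s0  s2 
 * s2   s0  s2 
(> = start, * = accepting)

start=s0; accept=s2; s0-x>s0; s0-y>s1; s1-x>s0; s1-y>s2; s2-x>s0; s2-y>s2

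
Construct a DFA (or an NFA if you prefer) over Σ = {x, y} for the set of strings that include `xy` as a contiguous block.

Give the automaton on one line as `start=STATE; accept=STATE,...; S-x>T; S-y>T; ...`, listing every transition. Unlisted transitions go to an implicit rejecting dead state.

start=q0; accept=q2; q0-x>q1; q0-y>q0; q1-x>q1; q1-y>q2; q2-x>q2; q2-y>q2

States q0..q1 record the length of the longest prefix of `xy` that matches the current input suffix. Reaching q2 means `xy` has been seen, and we stay there forever. Accept from q2.
3 states suffice.
        x   y  
>  q0   q1  q0 
   q1   q1  q2 
 * q2   q2  q2 
(> = start, * = accepting)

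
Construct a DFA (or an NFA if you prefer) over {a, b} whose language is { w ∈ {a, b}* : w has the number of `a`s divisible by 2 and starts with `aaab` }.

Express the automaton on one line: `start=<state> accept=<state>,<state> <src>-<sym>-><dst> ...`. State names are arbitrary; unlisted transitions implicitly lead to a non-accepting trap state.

Run two small machines in parallel and take their product. The first has 2 states tracking the count of `a`s modulo 2; the second has 6 states tracking whether the input so far still matches the prefix `aaab`. A product state is a pair (one from each), accepting exactly when both do. Equivalent product states are then merged.
A 7-state machine:
        a   b  
>  q0   q1  q2 
   q1   q3  q2 
   q2   q2  q2 
   q3   q4  q2 
   q4   q2  q5 
   q5   q6  q5 
 * q6   q5  q6 
(> = start, * = accepting)

start=q0 accept=q6 q0-a->q1 q0-b->q2 q1-a->q3 q1-b->q2 q2-a->q2 q2-b->q2 q3-a->q4 q3-b->q2 q4-a->q2 q4-b->q5 q5-a->q6 q5-b->q5 q6-a->q5 q6-b->q6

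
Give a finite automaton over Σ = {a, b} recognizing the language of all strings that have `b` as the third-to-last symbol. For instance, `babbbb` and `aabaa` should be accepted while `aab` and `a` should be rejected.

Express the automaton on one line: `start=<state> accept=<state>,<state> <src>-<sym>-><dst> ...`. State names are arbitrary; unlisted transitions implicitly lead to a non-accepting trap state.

A DFA must remember the last 3 symbols (since which symbol is third-to-last isn't known until the input ends). Use one state per possible window of the last ≤3 symbols; accept from those whose window starts with `b`.
15 states suffice.
          a    b  
>  s0     s1   s2 
   s1     s3   s4 
   s2     s5   s6 
   s3     s7   s8 
   s4     s9  s10 
   s5    s11  s12 
   s6    s13  s14 
   s7     s7   s8 
   s8     s9  s10 
   s9    s11  s12 
   s10   s13  s14 
 * s11    s7   s8 
 * s12    s9  s10 
 * s13   s11  s12 
 * s14   s13  s14 
(> = start, * = accepting)

start=s0 accept=s11,s12,s13,s14 s0-a->s1 s0-b->s2 s1-a->s3 s1-b->s4 s2-a->s5 s2-b->s6 s3-a->s7 s3-b->s8 s4-a->s9 s4-b->s10 s5-a->s11 s5-b->s12 s6-a->s13 s6-b->s14 s7-a->s7 s7-b->s8 s8-a->s9 s8-b->s10 s9-a->s11 s9-b->s12 s10-a->s13 s10-b->s14 s11-a->s7 s11-b->s8 s12-a->s9 s12-b->s10 s13-a->s11 s13-b->s12 s14-a->s13 s14-b->s14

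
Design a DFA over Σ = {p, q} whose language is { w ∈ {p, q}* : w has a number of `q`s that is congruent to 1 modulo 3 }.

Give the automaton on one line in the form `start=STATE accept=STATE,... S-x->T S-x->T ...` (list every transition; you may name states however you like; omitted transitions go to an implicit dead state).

Keep the running count of `q`s modulo 3: each `q` advances along the cycle s0 → s1 → s2 → s0 while other symbols loop. Accept at s1.
With 3 states:
        p   q  
>  s0   s0  s1 
 * s1   s1  s2 
   s2   s2  s0 
(> = start, * = accepting)

start=s0 accept=s1 s0-p->s0 s0-q->s1 s1-p->s1 s1-q->s2 s2-p->s2 s2-q->s0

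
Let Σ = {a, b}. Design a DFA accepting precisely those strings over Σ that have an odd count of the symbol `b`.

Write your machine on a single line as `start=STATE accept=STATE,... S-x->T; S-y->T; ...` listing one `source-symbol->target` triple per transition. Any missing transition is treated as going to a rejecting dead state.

start=S0; accept=S1; S0-a->S0; S0-b->S1; S1-a->S1; S1-b->S0

The only thing that matters is how many `b`s have appeared, reduced mod 2. Use one state per residue: S0 for 0, …, S1 for 1. Reading `b` moves to the next residue; anything else stays put. S1 is accepting.
2 states suffice.
        a   b  
>  S0   S0  S1 
 * S1   S1  S0 
(> = start, * = accepting)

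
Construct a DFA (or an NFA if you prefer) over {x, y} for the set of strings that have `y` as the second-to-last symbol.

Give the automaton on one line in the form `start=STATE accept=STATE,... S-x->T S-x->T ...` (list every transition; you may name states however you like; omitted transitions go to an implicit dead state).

Because acceptance depends on a position counted from the end, the machine has to buffer the most recent 2 symbols. Make each state the string of the last up-to-2 symbols read; on input `x` shift the window left and append `x`. Accept when the buffered window has length 2 and begins with `y`.
A 7-state machine:
        x   y  
>  S0   S1  S2 
   S1   S3  S4 
   S2   S5  S6 
   S3   S3  S4 
   S4   S5  S6 
 * S5   S3  S4 
 * S6   S5  S6 
(> = start, * = accepting)

start=S0 accept=S5,S6 S0-x->S1 S0-y->S2 S1-x->S3 S1-y->S4 S2-x->S5 S2-y->S6 S3-x->S3 S3-y->S4 S4-x->S5 S4-y->S6 S5-x->S3 S5-y->S4 S6-x->S5 S6-y->S6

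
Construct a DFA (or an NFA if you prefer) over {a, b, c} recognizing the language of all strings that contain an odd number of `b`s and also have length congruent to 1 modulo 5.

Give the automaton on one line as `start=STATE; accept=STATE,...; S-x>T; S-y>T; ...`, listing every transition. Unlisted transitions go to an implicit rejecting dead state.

Build one automaton per condition and run them in lockstep. One (2 states) tracks the count of `b`s modulo 2; the other (5 states) tracks the input length modulo 5. Each combined state is a pair, one component from each; accept when both components accept.
With 10 states:
        a   b   c  
>  q0   q1  q2  q1 
   q1   q3  q4  q3 
 * q2   q4  q3  q4 
   q3   q5  q6  q5 
   q4   q6  q5  q6 
   q5   q7  q8  q7 
   q6   q8  q7  q8 
   q7   q0  q9  q0 
   q8   q9  q0  q9 
   q9   q2  q1  q2 
(> = start, * = accepting)

start=q0; accept=q2; q0-a>q1; q0-b>q2; q0-c>q1; q1-a>q3; q1-b>q4; q1-c>q3; q2-a>q4; q2-b>q3; q2-c>q4; q3-a>q5; q3-b>q6; q3-c>q5; q4-a>q6; q4-b>q5; q4-c>q6; q5-a>q7; q5-b>q8; q5-c>q7; q6-a>q8; q6-b>q7; q6-c>q8; q7-a>q0; q7-b>q9; q7-c>q0; q8-a>q9; q8-b>q0; q8-c>q9; q9-a>q2; q9-b>q1; q9-c>q2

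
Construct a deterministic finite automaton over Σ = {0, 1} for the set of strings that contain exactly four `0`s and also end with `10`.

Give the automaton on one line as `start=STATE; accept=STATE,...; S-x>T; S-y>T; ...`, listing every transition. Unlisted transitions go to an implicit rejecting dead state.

start=s0; accept=s6; s0-0>s1; s0-1>s0; s1-0>s2; s1-1>s1; s2-0>s3; s2-1>s2; s3-0>s4; s3-1>s5; s4-0>s4; s4-1>s4; s5-0>s6; s5-1>s5; s6-0>s4; s6-1>s4

Run two small machines in parallel and take their product. One (6 states) tracks the count of `0`s, saturating at 5; the other (3 states) tracks how much of the suffix `10` has currently been matched. Each combined state is a pair, one component from each; accept when both components accept. Equivalent product states are then merged.
        0   1  
>  s0   s1  s0 
   s1   s2  s1 
   s2   s3  s2 
   s3   s4  s5 
   s4   s4  s4 
   s5   s6  s5 
 * s6   s4  s4 
(> = start, * = accepting)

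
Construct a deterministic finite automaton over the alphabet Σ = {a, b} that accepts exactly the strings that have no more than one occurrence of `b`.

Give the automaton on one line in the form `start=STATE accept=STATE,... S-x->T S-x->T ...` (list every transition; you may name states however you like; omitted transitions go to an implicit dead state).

start=s0 accept=s0,s1 s0-a->s0 s0-b->s1 s1-a->s1 s1-b->s2 s2-a->s2 s2-b->s2

Only the number of `b`s matters, and only up to 2. Make a chain s0 → s1 → s2 advanced by each `b` (with s2 absorbing); every other symbol self-loops. The accepting set is {s0, s1}.
A 3-state machine:
        a   b  
>* s0   s0  s1 
 * s1   s1  s2 
   s2   s2  s2 
(> = start, * = accepting)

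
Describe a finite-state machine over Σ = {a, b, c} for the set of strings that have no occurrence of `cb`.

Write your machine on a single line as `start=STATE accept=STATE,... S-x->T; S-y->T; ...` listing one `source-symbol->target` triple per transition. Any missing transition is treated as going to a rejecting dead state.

Track partial matches of the forbidden pattern `cb`. State s2 is a dead state reached once `cb` has occurred; every other state accepts. s0 means no part of `cb` is currently matched.
With 3 states:
        a   b   c  
>* s0   s0  s0  s1 
 * s1   s0  s2  s1 
   s2   s2  s2  s2 
(> = start, * = accepting)

start=s0; accept=s0,s1; s0-a->s0; s0-b->s0; s0-c->s1; s1-a->s0; s1-b->s2; s1-c->s1; s2-a->s2; s2-b->s2; s2-c->s2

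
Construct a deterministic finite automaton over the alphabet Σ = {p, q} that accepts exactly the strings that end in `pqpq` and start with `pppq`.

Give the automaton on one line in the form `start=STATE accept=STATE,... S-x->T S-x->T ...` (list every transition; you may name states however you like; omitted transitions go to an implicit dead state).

Handle the two conditions separately and then intersect. One (5 states) tracks how much of the suffix `pqpq` has currently been matched; the other (6 states) tracks whether the input so far still matches the prefix `pppq`. Each combined state is a pair, one component from each; accept when both components accept. Equivalent product states are then merged.
10 states suffice.
        p   q  
>  S0   S1  S2 
   S1   S3  S2 
   S2   S2  S2 
   S3   S4  S2 
   S4   S2  S5 
   S5   S6  S7 
   S6   S8  S9 
   S7   S8  S7 
   S8   S8  S5 
 * S9   S6  S7 
(> = start, * = accepting)

start=S0 accept=S9 S0-p->S1 S0-q->S2 S1-p->S3 S1-q->S2 S2-p->S2 S2-q->S2 S3-p->S4 S3-q->S2 S4-p->S2 S4-q->S5 S5-p->S6 S5-q->S7 S6-p->S8 S6-q->S9 S7-p->S8 S7-q->S7 S8-p->S8 S8-q->S5 S9-p->S6 S9-q->S7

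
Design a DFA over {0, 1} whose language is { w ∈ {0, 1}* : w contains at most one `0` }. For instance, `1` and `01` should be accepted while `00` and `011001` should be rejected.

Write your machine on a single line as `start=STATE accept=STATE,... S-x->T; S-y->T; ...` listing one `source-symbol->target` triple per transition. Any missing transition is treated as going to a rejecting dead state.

start=s0; accept=s0,s1; s0-0->s1; s0-1->s0; s1-0->s2; s1-1->s1; s2-0->s2; s2-1->s2

Count `0`s, saturating at 2: state s0 means no `0` yet, s1 means one `0` seen, s2 means more than one. Each `0` increments (capped at s2); other symbols loop. Accept from {s0, s1}.
A 3-state machine:
        0   1  
>* s0   s1  s0 
 * s1   s2  s1 
   s2   s2  s2 
(> = start, * = accepting)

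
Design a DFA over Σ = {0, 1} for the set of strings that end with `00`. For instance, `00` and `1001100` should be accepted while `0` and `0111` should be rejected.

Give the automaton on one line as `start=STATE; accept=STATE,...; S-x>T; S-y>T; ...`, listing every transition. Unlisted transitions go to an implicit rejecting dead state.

Let each state record the length of the longest suffix of the input read so far that is also a prefix of `00`. q1 means the last symbol is `0`; q2 means the last 2 symbols are `00`. Accept only at q2, where the string currently ends in `00`.
        0   1  
>  q0   q1  q0 
   q1   q2  q0 
 * q2   q2  q0 
(> = start, * = accepting)

start=q0; accept=q2; q0-0>q1; q0-1>q0; q1-0>q2; q1-1>q0; q2-0>q2; q2-1>q0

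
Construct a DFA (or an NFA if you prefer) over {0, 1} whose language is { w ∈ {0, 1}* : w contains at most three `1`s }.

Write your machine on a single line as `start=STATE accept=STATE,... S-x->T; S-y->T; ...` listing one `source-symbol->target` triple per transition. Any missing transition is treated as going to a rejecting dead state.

Only the number of `1`s matters, and only up to 4. Make a chain A → B → C → D → E advanced by each `1` (with E absorbing); every other symbol self-loops. The accepting set is {A, B, C, D}.
5 states suffice.
       0  1 
>* A   A  B 
 * B   B  C 
 * C   C  D 
 * D   D  E 
   E   E  E 
(> = start, * = accepting)

start=A; accept=A,B,C,D; A-0->A; A-1->B; B-0->B; B-1->C; C-0->C; C-1->D; D-0->D; D-1->E; E-0->E; E-1->E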